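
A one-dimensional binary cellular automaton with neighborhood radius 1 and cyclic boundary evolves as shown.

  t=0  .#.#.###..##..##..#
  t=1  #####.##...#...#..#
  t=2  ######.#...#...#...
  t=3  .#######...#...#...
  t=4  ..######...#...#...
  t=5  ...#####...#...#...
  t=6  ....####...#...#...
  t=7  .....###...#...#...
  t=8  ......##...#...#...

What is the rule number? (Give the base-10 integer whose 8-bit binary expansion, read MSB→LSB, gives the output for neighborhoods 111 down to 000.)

  ###|#  b7=1 t=0,i=6
  ##.|#  b6=1 t=0,i=7
  #.#|#  b5=1 t=0,i=0
  #..|.  b4=0 t=0,i=8
  .##|.  b3=0 t=0,i=5
  .#.|#  b2=1 t=0,i=1
  ..#|.  b1=0 t=0,i=9
  ...|.  b0=0 t=1,i=9
  bits 11100100 = 228

228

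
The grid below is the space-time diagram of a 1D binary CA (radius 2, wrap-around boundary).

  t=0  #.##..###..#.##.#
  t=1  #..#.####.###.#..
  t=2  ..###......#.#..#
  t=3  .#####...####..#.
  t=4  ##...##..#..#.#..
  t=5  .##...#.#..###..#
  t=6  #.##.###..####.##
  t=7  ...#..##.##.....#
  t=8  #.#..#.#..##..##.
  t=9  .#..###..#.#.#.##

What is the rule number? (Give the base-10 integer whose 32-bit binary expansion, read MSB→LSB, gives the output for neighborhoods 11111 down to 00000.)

  ##### -> .   bit 31 = 0  t=3,i=3
  ####. -> .   bit 30 = 0  t=1,i=7
  ###.# -> .   bit 29 = 0  t=1,i=8
  ###.. -> #   bit 28 = 1  t=0,i=8
  ##.## -> .   bit 27 = 0  t=0,i=1
  ##.#. -> #   bit 26 = 1  t=1,i=13
  ##..# -> .   bit 25 = 0  t=0,i=4
  ##... -> #   bit 24 = 1  t=2,i=5
  #.### -> .   bit 23 = 0  t=1,i=5
  #.##. -> .   bit 22 = 0  t=0,i=2
  #.#.# -> .   bit 21 = 0  t=8,i=0
  #.#.. -> .   bit 20 = 0  t=1,i=14
  #..## -> #   bit 19 = 1  t=0,i=5
  #..#. -> #   bit 18 = 1  t=0,i=10
  #...# -> .   bit 17 = 0  t=3,i=7
  #.... -> .   bit 16 = 0  t=2,i=6
  .#### -> .   bit 15 = 0  t=1,i=6
  .###. -> #   bit 14 = 1  t=0,i=7
  .##.# -> #   bit 13 = 1  t=0,i=0
  .##.. -> #   bit 12 = 1  t=0,i=3
  .#.## -> #   bit 11 = 1  t=0,i=12
  .#.#. -> #   bit 10 = 1  t=2,i=12
  .#..# -> .   bit 9 = 0  t=1,i=1
  .#... -> #   bit 8 = 1  t=7,i=0
  ..### -> #   bit 7 = 1  t=0,i=6
  ..##. -> .   bit 6 = 0  t=4,i=0
  ..#.# -> #   bit 5 = 1  t=0,i=11
  ..#.. -> .   bit 4 = 0  t=1,i=0
  ...## -> .   bit 3 = 0  t=3,i=8
  ...#. -> #   bit 2 = 1  t=2,i=10
  ....# -> #   bit 1 = 1  t=2,i=9
  ..... -> .   bit 0 = 0  t=2,i=7
  bits 00010101000011000111110110100110 = 353140134

353140134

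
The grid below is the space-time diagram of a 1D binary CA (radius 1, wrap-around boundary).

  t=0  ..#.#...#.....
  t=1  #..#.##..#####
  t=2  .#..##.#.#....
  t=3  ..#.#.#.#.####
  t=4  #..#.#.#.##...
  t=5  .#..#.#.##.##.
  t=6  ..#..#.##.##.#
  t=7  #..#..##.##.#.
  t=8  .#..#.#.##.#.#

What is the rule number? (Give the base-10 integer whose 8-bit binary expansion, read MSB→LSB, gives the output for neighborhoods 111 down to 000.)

  ###|.  b7=0 t=1,i=10
  ##.|.  b6=0 t=1,i=0
  #.#|#  b5=1 t=0,i=3
  #..|#  b4=1 t=0,i=5
  .##|#  b3=1 t=1,i=5
  .#.|.  b2=0 t=0,i=2
  ..#|.  b1=0 t=0,i=1
  ...|#  b0=1 t=0,i=0
  bits 00111001 = 57

57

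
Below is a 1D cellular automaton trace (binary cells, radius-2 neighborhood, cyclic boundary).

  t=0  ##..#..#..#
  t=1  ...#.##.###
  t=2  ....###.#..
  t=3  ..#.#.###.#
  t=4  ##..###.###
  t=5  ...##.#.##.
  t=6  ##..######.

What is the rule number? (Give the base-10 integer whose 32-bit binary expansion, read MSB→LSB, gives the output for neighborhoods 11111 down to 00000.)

620608130

  #####|.  b31=0 t=4,i=10
  ####.|.  b30=0 t=4,i=0
  ###.#|#  b29=1 t=2,i=6
  ###..|.  b28=0 t=0,i=1
  ##.##|.  b27=0 t=1,i=7
  ##.#.|#  b26=1 t=2,i=7
  ##..#|.  b25=0 t=0,i=2
  ##...|.  b24=0 t=1,i=0
  #.###|#  b23=1 t=1,i=8
  #.##.|#  b22=1 t=1,i=5
  #.#.#|#  b21=1 t=3,i=4
  #.#..|#  b20=1 t=2,i=8
  #..##|#  b19=1 t=0,i=9
  #..#.|#  b18=1 t=0,i=3
  #...#|.  b17=0 t=1,i=1
  #....|#  b16=1 t=2,i=10
  .####|#  b15=1 t=4,i=9
  .###.|.  b14=0 t=0,i=0
  .##.#|#  b13=1 t=1,i=6
  .##..|#  b12=1 t=5,i=9
  .#.##|#  b11=1 t=1,i=4
  .#.#.|.  b10=0 t=3,i=3
  .#..#|#  b9=1 t=0,i=5
  .#...|.  b8=0 t=2,i=9
  ..###|#  b7=1 t=0,i=10
  ..##.|.  b6=0 t=5,i=3
  ..#.#|.  b5=0 t=1,i=3
  ..#..|.  b4=0 t=0,i=4
  ...##|.  b3=0 t=2,i=3
  ...#.|.  b2=0 t=1,i=2
  ....#|#  b1=1 t=2,i=2
  .....|.  b0=0 t=2,i=0
  bits 00100100111111011011101010000010 = 620608130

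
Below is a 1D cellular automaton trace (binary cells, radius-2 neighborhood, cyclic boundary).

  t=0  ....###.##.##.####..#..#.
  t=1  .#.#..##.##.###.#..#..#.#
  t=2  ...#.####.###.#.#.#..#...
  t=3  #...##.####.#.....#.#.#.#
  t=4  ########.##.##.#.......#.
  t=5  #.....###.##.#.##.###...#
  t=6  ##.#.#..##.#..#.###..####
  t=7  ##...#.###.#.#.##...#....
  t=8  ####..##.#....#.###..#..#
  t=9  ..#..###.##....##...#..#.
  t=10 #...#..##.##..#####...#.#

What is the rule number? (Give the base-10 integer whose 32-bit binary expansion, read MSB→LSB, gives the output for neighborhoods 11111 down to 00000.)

1771977033

  [31] ##### => .  t=4,i=2
  [30] ####. => #  t=0,i=16
  [29] ###.# => #  t=0,i=6
  [28] ###.. => .  t=0,i=17
  [27] ##.## => #  t=0,i=7
  [26] ##.#. => .  t=1,i=15
  [25] ##..# => .  t=0,i=18
  [24] ##... => #  t=3,i=1
  [23] #.### => #  t=0,i=14
  [22] #.##. => .  t=0,i=8
  [21] #.#.# => .  t=1,i=1
  [20] #.#.. => #  t=1,i=3
  [19] #..## => #  t=1,i=5
  [18] #..#. => #  t=0,i=19
  [17] #...# => #  t=3,i=2
  [16] #.... => .  t=0,i=0
  [15] .#### => .  t=0,i=15
  [14] .###. => .  t=0,i=5
  [13] .##.# => #  t=0,i=9
  [12] .##.. => #  t=3,i=0
  [11] .#.## => #  t=2,i=4
  [10] .#.#. => .  t=1,i=0
  [9] .#..# => .  t=0,i=21
  [8] .#... => #  t=0,i=24
  [7] ..### => .  t=0,i=4
  [6] ..##. => #  t=1,i=6
  [5] ..#.# => .  t=1,i=22
  [4] ..#.. => .  t=0,i=20
  [3] ...## => #  t=0,i=3
  [2] ...#. => .  t=2,i=2
  [1] ....# => .  t=0,i=2
  [0] ..... => #  t=0,i=1
  bits 01101001100111100011100101001001 = 1771977033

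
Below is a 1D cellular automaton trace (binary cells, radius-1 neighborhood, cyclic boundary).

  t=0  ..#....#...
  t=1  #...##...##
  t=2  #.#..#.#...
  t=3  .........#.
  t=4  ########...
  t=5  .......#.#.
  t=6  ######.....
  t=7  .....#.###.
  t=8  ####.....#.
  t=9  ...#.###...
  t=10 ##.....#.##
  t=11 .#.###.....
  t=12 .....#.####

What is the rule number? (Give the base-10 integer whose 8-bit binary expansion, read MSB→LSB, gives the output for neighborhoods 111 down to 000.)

  ###|.  b7=0 t=1,i=10
  ##.|#  b6=1 t=1,i=0
  #.#|.  b5=0 t=2,i=1
  #..|.  b4=0 t=0,i=3
  .##|.  b3=0 t=1,i=4
  .#.|.  b2=0 t=0,i=2
  ..#|.  b1=0 t=0,i=1
  ...|#  b0=1 t=0,i=0
  bits 01000001 = 65

65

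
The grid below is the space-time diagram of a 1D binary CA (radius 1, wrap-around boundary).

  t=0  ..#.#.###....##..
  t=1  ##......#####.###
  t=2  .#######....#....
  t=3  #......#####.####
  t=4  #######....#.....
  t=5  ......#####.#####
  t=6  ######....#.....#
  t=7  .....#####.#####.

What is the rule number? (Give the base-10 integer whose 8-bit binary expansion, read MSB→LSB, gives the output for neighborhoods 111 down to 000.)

83

  [7] ### => .  t=0,i=7
  [6] ##. => #  t=0,i=8
  [5] #.# => .  t=0,i=3
  [4] #.. => #  t=0,i=9
  [3] .## => .  t=0,i=6
  [2] .#. => .  t=0,i=2
  [1] ..# => #  t=0,i=1
  [0] ... => #  t=0,i=0
  bits 01010011 = 83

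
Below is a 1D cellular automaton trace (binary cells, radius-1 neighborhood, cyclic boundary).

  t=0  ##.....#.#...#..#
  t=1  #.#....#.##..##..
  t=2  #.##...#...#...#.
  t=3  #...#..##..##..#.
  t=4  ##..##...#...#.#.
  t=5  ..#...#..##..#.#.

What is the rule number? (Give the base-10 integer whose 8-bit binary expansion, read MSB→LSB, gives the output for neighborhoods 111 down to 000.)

  [7] ### => #  t=0,i=0
  [6] ##. => .  t=0,i=1
  [5] #.# => .  t=0,i=8
  [4] #.. => #  t=0,i=2
  [3] .## => .  t=0,i=16
  [2] .#. => #  t=0,i=7
  [1] ..# => .  t=0,i=6
  [0] ... => .  t=0,i=3
  bits 10010100 = 148

148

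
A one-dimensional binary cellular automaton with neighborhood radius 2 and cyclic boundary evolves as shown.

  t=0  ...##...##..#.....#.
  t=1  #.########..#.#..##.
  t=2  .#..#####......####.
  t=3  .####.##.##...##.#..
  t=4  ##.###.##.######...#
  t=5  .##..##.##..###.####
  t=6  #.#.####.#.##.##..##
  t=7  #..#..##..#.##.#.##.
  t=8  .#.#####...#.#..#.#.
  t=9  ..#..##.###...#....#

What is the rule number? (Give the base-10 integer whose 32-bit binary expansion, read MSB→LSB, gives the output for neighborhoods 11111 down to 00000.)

  [31] ##### => #  t=1,i=4
  [30] ####. => #  t=1,i=8
  [29] ###.# => #  t=3,i=4
  [28] ###.. => .  t=1,i=9
  [27] ##.## => #  t=3,i=5
  [26] ##.#. => .  t=1,i=19
  [25] ##..# => .  t=0,i=10
  [24] ##... => #  t=0,i=5
  [23] #.### => .  t=1,i=2
  [22] #.##. => .  t=3,i=6
  [21] #.#.# => .  t=1,i=0
  [20] #.#.. => .  t=1,i=14
  [19] #..## => #  t=1,i=16
  [18] #..#. => .  t=0,i=11
  [17] #...# => #  t=0,i=6
  [16] #.... => #  t=0,i=0
  [15] .#### => .  t=1,i=3
  [14] .###. => .  t=4,i=0
  [13] .##.# => #  t=1,i=18
  [12] .##.. => #  t=0,i=4
  [11] .#.## => #  t=1,i=1
  [10] .#.#. => .  t=1,i=13
  [9] .#..# => #  t=1,i=15
  [8] .#... => .  t=0,i=13
  [7] ..### => #  t=2,i=4
  [6] ..##. => #  t=0,i=3
  [5] ..#.# => .  t=1,i=12
  [4] ..#.. => #  t=0,i=12
  [3] ...## => #  t=0,i=2
  [2] ...#. => #  t=0,i=17
  [1] ....# => .  t=0,i=1
  [0] ..... => .  t=0,i=15
  bits 11101001000010110011101011011100 = 3909827292

3909827292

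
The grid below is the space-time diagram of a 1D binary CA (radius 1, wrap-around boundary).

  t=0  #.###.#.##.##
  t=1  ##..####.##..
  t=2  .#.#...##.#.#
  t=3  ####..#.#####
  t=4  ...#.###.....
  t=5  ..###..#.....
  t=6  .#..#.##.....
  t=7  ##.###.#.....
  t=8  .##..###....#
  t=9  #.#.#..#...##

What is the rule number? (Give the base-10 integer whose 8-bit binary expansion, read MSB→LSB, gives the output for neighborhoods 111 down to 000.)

  [7] ### => .  t=0,i=3
  [6] ##. => #  t=0,i=0
  [5] #.# => #  t=0,i=1
  [4] #.. => .  t=1,i=2
  [3] .## => .  t=0,i=2
  [2] .#. => #  t=0,i=6
  [1] ..# => #  t=1,i=3
  [0] ... => .  t=2,i=5
  bits 01100110 = 102

102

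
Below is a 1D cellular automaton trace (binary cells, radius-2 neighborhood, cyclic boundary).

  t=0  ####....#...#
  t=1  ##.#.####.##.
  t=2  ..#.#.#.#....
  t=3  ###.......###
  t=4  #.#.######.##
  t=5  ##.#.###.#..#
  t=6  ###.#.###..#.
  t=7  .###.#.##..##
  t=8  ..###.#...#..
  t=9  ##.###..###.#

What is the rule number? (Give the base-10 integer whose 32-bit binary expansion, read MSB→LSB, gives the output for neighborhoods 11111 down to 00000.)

3020671039

  [31] ##### => #  t=0,i=1
  [30] ####. => .  t=0,i=2
  [29] ###.# => #  t=1,i=8
  [28] ###.. => #  t=0,i=3
  [27] ##.## => .  t=1,i=9
  [26] ##.#. => #  t=1,i=2
  [25] ##..# => .  t=6,i=9
  [24] ##... => .  t=0,i=4
  [23] #.### => .  t=1,i=5
  [22] #.##. => .  t=1,i=0
  [21] #.#.# => .  t=1,i=3
  [20] #.#.. => .  t=2,i=8
  [19] #..## => #  t=5,i=11
  [18] #..#. => .  t=6,i=10
  [17] #...# => #  t=0,i=10
  [16] #.... => #  t=0,i=5
  [15] .#### => #  t=0,i=0
  [14] .###. => #  t=4,i=12
  [13] .##.# => .  t=1,i=1
  [12] .##.. => .  t=7,i=8
  [11] .#.## => #  t=1,i=4
  [10] .#.#. => .  t=2,i=3
  [9] .#..# => .  t=5,i=10
  [8] .#... => .  t=0,i=9
  [7] ..### => .  t=0,i=12
  [6] ..##. => .  t=7,i=11
  [5] ..#.# => #  t=2,i=2
  [4] ..#.. => #  t=0,i=8
  [3] ...## => #  t=0,i=11
  [2] ...#. => #  t=0,i=7
  [1] ....# => #  t=0,i=6
  [0] ..... => #  t=2,i=11
  bits 10110100000010111100100000111111 = 3020671039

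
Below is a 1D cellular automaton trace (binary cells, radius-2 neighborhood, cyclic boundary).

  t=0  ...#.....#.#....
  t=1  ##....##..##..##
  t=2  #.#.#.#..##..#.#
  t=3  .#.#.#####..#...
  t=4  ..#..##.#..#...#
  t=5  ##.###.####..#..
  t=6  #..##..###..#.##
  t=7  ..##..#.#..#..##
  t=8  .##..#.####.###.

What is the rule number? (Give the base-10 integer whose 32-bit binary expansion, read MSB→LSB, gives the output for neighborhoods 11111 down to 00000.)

1168033347

  [31] ##### => .  t=3,i=7
  [30] ####. => #  t=1,i=0
  [29] ###.# => .  t=5,i=5
  [28] ###.. => .  t=1,i=1
  [27] ##.## => .  t=5,i=2
  [26] ##.#. => #  t=2,i=1
  [25] ##..# => .  t=1,i=8
  [24] ##... => #  t=1,i=2
  [23] #.### => #  t=3,i=5
  [22] #.##. => .  t=2,i=15
  [21] #.#.# => .  t=2,i=2
  [20] #.#.. => #  t=0,i=11
  [19] #..## => #  t=1,i=9
  [18] #..#. => #  t=2,i=12
  [17] #...# => #  t=4,i=13
  [16] #.... => .  t=0,i=5
  [15] .#### => #  t=1,i=15
  [14] .###. => #  t=5,i=4
  [13] .##.# => .  t=2,i=0
  [12] .##.. => .  t=1,i=7
  [11] .#.## => .  t=2,i=14
  [10] .#.#. => #  t=0,i=10
  [9] .#..# => #  t=2,i=7
  [8] .#... => .  t=0,i=4
  [7] ..### => .  t=1,i=14
  [6] ..##. => #  t=1,i=6
  [5] ..#.# => .  t=0,i=9
  [4] ..#.. => .  t=0,i=3
  [3] ...## => .  t=1,i=5
  [2] ...#. => .  t=0,i=2
  [1] ....# => #  t=0,i=1
  [0] ..... => #  t=0,i=0
  bits 01000101100111101100011001000011 = 1168033347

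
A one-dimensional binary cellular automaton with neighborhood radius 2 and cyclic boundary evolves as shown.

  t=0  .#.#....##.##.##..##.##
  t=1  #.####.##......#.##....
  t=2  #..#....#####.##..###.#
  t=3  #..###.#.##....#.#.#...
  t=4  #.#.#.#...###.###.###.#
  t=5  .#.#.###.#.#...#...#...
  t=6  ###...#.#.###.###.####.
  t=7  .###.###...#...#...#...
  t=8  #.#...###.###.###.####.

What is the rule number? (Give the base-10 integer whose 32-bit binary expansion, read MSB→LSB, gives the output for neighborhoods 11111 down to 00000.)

2501498237

  nb #####: next=#  (t=2,i=10, bit31=1)
  nb ####.: next=.  (t=1,i=4, bit30=0)
  nb ###.#: next=.  (t=1,i=5, bit29=0)
  nb ###..: next=#  (t=6,i=2, bit28=1)
  nb ##.##: next=.  (t=0,i=10, bit27=0)
  nb ##.#.: next=#  (t=0,i=0, bit26=1)
  nb ##..#: next=.  (t=0,i=16, bit25=0)
  nb ##...: next=#  (t=1,i=9, bit24=1)
  nb #.###: next=.  (t=1,i=2, bit23=0)
  nb #.##.: next=.  (t=0,i=11, bit22=0)
  nb #.#.#: next=.  (t=0,i=1, bit21=0)
  nb #.#..: next=#  (t=0,i=3, bit20=1)
  nb #..##: next=#  (t=0,i=17, bit19=1)
  nb #..#.: next=.  (t=2,i=2, bit18=0)
  nb #...#: next=.  (t=3,i=21, bit17=0)
  nb #....: next=#  (t=0,i=5, bit16=1)
  nb .####: next=#  (t=1,i=3, bit15=1)
  nb .###.: next=#  (t=2,i=19, bit14=1)
  nb .##.#: next=.  (t=0,i=9, bit13=0)
  nb .##..: next=#  (t=0,i=15, bit12=1)
  nb .#.##: next=.  (t=1,i=1, bit11=0)
  nb .#.#.: next=#  (t=0,i=2, bit10=1)
  nb .#..#: next=.  (t=3,i=1, bit9=0)
  nb .#...: next=#  (t=0,i=4, bit8=1)
  nb ..###: next=.  (t=2,i=8, bit7=0)
  nb ..##.: next=#  (t=0,i=8, bit6=1)
  nb ..#.#: next=#  (t=1,i=0, bit5=1)
  nb ..#..: next=#  (t=2,i=3, bit4=1)
  nb ...##: next=#  (t=0,i=7, bit3=1)
  nb ...#.: next=#  (t=1,i=14, bit2=1)
  nb ....#: next=.  (t=0,i=6, bit1=0)
  nb .....: next=#  (t=1,i=11, bit0=1)
  bits 10010101000110011101010101111101 = 2501498237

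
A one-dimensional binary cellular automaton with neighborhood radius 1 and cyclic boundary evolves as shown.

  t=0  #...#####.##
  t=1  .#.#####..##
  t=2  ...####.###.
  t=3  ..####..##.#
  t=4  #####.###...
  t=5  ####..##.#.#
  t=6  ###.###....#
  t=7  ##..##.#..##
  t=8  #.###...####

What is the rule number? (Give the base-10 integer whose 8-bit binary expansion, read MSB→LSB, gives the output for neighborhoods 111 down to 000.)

  ###|#  b7=1 t=0,i=5
  ##.|.  b6=0 t=0,i=0
  #.#|.  b5=0 t=0,i=9
  #..|#  b4=1 t=0,i=1
  .##|#  b3=1 t=0,i=4
  .#.|.  b2=0 t=1,i=1
  ..#|#  b1=1 t=0,i=3
  ...|.  b0=0 t=0,i=2
  bits 10011010 = 154

154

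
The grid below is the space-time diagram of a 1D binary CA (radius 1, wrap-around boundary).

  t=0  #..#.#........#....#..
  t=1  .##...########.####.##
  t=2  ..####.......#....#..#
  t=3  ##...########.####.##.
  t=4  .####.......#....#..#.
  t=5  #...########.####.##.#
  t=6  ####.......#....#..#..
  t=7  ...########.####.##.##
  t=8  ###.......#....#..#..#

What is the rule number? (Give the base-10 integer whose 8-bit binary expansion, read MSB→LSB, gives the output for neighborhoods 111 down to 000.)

83

  ### -> .   bit 7 = 0  t=1,i=7
  ##. -> #   bit 6 = 1  t=1,i=2
  #.# -> .   bit 5 = 0  t=0,i=4
  #.. -> #   bit 4 = 1  t=0,i=1
  .## -> .   bit 3 = 0  t=1,i=1
  .#. -> .   bit 2 = 0  t=0,i=0
  ..# -> #   bit 1 = 1  t=0,i=2
  ... -> #   bit 0 = 1  t=0,i=7
  bits 01010011 = 83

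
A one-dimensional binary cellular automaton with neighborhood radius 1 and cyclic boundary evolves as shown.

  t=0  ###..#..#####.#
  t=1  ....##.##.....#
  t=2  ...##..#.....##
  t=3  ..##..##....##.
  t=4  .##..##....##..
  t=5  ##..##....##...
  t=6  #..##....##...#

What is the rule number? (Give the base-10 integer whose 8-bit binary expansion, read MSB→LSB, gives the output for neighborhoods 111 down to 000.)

  ###|.  b7=0 t=0,i=0
  ##.|.  b6=0 t=0,i=2
  #.#|.  b5=0 t=0,i=13
  #..|.  b4=0 t=0,i=3
  .##|#  b3=1 t=0,i=8
  .#.|#  b2=1 t=0,i=5
  ..#|#  b1=1 t=0,i=4
  ...|.  b0=0 t=1,i=1
  bits 00001110 = 14

14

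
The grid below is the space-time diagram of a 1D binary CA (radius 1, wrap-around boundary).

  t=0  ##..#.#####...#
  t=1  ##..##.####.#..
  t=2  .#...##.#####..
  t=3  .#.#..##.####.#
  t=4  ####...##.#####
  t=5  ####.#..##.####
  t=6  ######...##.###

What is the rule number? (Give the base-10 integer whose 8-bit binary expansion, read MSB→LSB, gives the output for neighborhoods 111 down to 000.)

229

  [7] ### => #  t=0,i=0
  [6] ##. => #  t=0,i=1
  [5] #.# => #  t=0,i=5
  [4] #.. => .  t=0,i=2
  [3] .## => .  t=0,i=6
  [2] .#. => #  t=0,i=4
  [1] ..# => .  t=0,i=3
  [0] ... => #  t=0,i=12
  bits 11100101 = 229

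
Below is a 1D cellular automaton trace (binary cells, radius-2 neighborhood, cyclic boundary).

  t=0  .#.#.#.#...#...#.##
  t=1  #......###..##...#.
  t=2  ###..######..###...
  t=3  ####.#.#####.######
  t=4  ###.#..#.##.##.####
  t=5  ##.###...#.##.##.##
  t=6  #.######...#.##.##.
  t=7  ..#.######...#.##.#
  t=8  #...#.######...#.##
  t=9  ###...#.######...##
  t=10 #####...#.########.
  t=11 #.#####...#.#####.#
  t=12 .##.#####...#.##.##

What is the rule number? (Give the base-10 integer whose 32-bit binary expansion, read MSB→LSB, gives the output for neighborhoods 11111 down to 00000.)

3755168650

  [31] ##### => #  t=2,i=7
  [30] ####. => #  t=2,i=9
  [29] ###.# => .  t=3,i=3
  [28] ###.. => #  t=1,i=9
  [27] ##.## => #  t=3,i=12
  [26] ##.#. => #  t=0,i=0
  [25] ##..# => #  t=1,i=10
  [24] ##... => #  t=1,i=14
  [23] #.### => #  t=3,i=7
  [22] #.##. => #  t=0,i=17
  [21] #.#.# => .  t=0,i=1
  [20] #.#.. => #  t=0,i=7
  [19] #..## => .  t=1,i=11
  [18] #..#. => .  t=4,i=6
  [17] #...# => #  t=0,i=9
  [16] #.... => #  t=1,i=2
  [15] .#### => .  t=2,i=6
  [14] .###. => #  t=1,i=8
  [13] .##.# => .  t=0,i=18
  [12] .##.. => #  t=1,i=13
  [11] .#.## => .  t=0,i=16
  [10] .#.#. => .  t=0,i=2
  [9] .#..# => #  t=4,i=5
  [8] .#... => #  t=0,i=8
  [7] ..### => #  t=1,i=7
  [6] ..##. => .  t=1,i=12
  [5] ..#.# => .  t=0,i=15
  [4] ..#.. => .  t=0,i=11
  [3] ...## => #  t=1,i=6
  [2] ...#. => .  t=0,i=10
  [1] ....# => #  t=1,i=5
  [0] ..... => .  t=1,i=3
  bits 11011111110100110101001110001010 = 3755168650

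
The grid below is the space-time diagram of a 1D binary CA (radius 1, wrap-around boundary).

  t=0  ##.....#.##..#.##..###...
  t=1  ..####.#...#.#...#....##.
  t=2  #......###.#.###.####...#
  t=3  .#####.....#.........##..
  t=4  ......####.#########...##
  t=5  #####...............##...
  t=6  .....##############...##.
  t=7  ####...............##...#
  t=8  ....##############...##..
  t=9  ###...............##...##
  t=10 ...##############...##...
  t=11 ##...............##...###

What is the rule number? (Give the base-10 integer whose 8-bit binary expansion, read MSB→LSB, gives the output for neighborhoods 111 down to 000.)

  nb ###: next=.  (t=0,i=20, bit7=0)
  nb ##.: next=.  (t=0,i=1, bit6=0)
  nb #.#: next=.  (t=0,i=8, bit5=0)
  nb #..: next=#  (t=0,i=2, bit4=1)
  nb .##: next=.  (t=0,i=0, bit3=0)
  nb .#.: next=#  (t=0,i=7, bit2=1)
  nb ..#: next=.  (t=0,i=6, bit1=0)
  nb ...: next=#  (t=0,i=3, bit0=1)
  bits 00010101 = 21

21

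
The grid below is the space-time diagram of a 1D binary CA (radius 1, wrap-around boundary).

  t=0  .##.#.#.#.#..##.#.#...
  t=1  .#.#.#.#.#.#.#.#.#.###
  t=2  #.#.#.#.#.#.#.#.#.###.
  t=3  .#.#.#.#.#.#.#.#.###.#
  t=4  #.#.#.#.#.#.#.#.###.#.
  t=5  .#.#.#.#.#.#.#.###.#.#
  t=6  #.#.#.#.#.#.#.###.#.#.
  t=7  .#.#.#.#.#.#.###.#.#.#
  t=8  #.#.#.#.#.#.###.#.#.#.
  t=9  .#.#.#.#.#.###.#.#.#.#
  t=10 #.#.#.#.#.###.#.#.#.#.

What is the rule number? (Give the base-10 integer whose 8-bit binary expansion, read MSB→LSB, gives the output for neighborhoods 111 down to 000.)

185

  ###|#  b7=1 t=1,i=20
  ##.|.  b6=0 t=0,i=2
  #.#|#  b5=1 t=0,i=3
  #..|#  b4=1 t=0,i=11
  .##|#  b3=1 t=0,i=1
  .#.|.  b2=0 t=0,i=4
  ..#|.  b1=0 t=0,i=0
  ...|#  b0=1 t=0,i=20
  bits 10111001 = 185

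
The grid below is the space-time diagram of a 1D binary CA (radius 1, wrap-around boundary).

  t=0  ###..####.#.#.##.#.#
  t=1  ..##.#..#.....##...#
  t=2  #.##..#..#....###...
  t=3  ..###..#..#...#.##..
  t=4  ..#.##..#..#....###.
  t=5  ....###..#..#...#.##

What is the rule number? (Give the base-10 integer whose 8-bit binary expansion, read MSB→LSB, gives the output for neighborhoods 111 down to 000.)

  ### -> .   bit 7 = 0  t=0,i=0
  ##. -> #   bit 6 = 1  t=0,i=2
  #.# -> .   bit 5 = 0  t=0,i=9
  #.. -> #   bit 4 = 1  t=0,i=3
  .## -> #   bit 3 = 1  t=0,i=5
  .#. -> .   bit 2 = 0  t=0,i=10
  ..# -> .   bit 1 = 0  t=0,i=4
  ... -> .   bit 0 = 0  t=1,i=10
  bits 01011000 = 88

88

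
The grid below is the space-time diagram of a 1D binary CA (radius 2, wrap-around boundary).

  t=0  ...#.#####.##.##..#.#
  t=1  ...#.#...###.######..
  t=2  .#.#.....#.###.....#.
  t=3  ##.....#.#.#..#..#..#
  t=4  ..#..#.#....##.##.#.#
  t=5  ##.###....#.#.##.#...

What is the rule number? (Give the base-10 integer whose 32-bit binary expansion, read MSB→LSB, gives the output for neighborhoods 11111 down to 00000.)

801379042

  nb #####: next=.  (t=0,i=7, bit31=0)
  nb ####.: next=.  (t=0,i=8, bit30=0)
  nb ###.#: next=#  (t=0,i=9, bit29=1)
  nb ###..: next=.  (t=1,i=18, bit28=0)
  nb ##.##: next=#  (t=0,i=10, bit27=1)
  nb ##.#.: next=#  (t=4,i=17, bit26=1)
  nb ##..#: next=#  (t=0,i=16, bit25=1)
  nb ##...: next=#  (t=1,i=19, bit24=1)
  nb #.###: next=#  (t=0,i=5, bit23=1)
  nb #.##.: next=#  (t=0,i=11, bit22=1)
  nb #.#.#: next=.  (t=3,i=9, bit21=0)
  nb #.#..: next=.  (t=0,i=20, bit20=0)
  nb #..##: next=.  (t=3,i=19, bit19=0)
  nb #..#.: next=#  (t=0,i=17, bit18=1)
  nb #...#: next=.  (t=0,i=1, bit17=0)
  nb #....: next=.  (t=1,i=20, bit16=0)
  nb .####: next=.  (t=0,i=6, bit15=0)
  nb .###.: next=.  (t=1,i=10, bit14=0)
  nb .##.#: next=.  (t=0,i=12, bit13=0)
  nb .##..: next=#  (t=0,i=15, bit12=1)
  nb .#.##: next=.  (t=0,i=4, bit11=0)
  nb .#.#.: next=.  (t=0,i=19, bit10=0)
  nb .#..#: next=#  (t=2,i=20, bit9=1)
  nb .#...: next=.  (t=0,i=0, bit8=0)
  nb ..###: next=#  (t=1,i=9, bit7=1)
  nb ..##.: next=#  (t=4,i=12, bit6=1)
  nb ..#.#: next=#  (t=0,i=3, bit5=1)
  nb ..#..: next=.  (t=2,i=19, bit4=0)
  nb ...##: next=.  (t=1,i=8, bit3=0)
  nb ...#.: next=.  (t=0,i=2, bit2=0)
  nb ....#: next=#  (t=1,i=1, bit1=1)
  nb .....: next=.  (t=1,i=0, bit0=0)
  bits 00101111110001000001001011100010 = 801379042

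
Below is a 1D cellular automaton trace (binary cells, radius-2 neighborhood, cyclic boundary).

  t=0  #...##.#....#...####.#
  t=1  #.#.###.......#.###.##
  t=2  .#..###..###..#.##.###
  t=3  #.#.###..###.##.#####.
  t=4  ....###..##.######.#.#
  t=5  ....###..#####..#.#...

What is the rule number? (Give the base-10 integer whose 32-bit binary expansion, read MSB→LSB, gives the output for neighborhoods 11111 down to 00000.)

  #####|.  b31=0 t=3,i=18
  ####.|#  b30=1 t=0,i=18
  ###.#|.  b29=0 t=0,i=19
  ###..|#  b28=1 t=1,i=6
  ##.##|#  b27=1 t=0,i=20
  ##.#.|#  b26=1 t=0,i=6
  ##..#|.  b25=0 t=2,i=7
  ##...|.  b24=0 t=0,i=1
  #.###|#  b23=1 t=1,i=4
  #.##.|#  b22=1 t=0,i=21
  #.#.#|.  b21=0 t=1,i=2
  #.#..|.  b20=0 t=0,i=7
  #..##|.  b19=0 t=2,i=3
  #..#.|#  b18=1 t=2,i=13
  #...#|#  b17=1 t=0,i=2
  #....|.  b16=0 t=0,i=9
  .####|#  b15=1 t=0,i=17
  .###.|#  b14=1 t=1,i=5
  .##.#|#  b13=1 t=0,i=5
  .##..|#  b12=1 t=0,i=0
  .#.##|.  b11=0 t=1,i=3
  .#.#.|.  b10=0 t=3,i=1
  .#..#|#  b9=1 t=2,i=2
  .#...|.  b8=0 t=0,i=8
  ..###|#  b7=1 t=0,i=16
  ..##.|#  b6=1 t=0,i=4
  ..#.#|#  b5=1 t=1,i=14
  ..#..|.  b4=0 t=0,i=12
  ...##|.  b3=0 t=0,i=3
  ...#.|.  b2=0 t=0,i=11
  ....#|.  b1=0 t=0,i=10
  .....|#  b0=1 t=1,i=9
  bits 01011100110001101111001011100001 = 1556542177

1556542177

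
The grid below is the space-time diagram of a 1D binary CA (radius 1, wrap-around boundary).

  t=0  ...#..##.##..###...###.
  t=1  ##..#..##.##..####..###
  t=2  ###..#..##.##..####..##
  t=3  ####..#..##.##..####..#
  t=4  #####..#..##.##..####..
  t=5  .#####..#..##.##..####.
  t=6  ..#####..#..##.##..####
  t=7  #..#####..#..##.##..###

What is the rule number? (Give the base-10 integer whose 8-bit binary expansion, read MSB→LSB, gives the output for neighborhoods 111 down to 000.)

  nb ###: next=#  (t=0,i=14, bit7=1)
  nb ##.: next=#  (t=0,i=7, bit6=1)
  nb #.#: next=#  (t=0,i=8, bit5=1)
  nb #..: next=#  (t=0,i=4, bit4=1)
  nb .##: next=.  (t=0,i=6, bit3=0)
  nb .#.: next=.  (t=0,i=3, bit2=0)
  nb ..#: next=.  (t=0,i=2, bit1=0)
  nb ...: next=#  (t=0,i=0, bit0=1)
  bits 11110001 = 241

241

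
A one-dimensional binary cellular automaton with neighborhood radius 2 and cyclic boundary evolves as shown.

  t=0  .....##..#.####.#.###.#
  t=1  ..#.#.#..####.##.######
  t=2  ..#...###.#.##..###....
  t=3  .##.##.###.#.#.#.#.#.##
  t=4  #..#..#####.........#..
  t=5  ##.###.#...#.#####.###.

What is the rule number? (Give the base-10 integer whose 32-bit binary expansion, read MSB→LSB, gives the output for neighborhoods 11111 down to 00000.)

  #####|.  b31=0 t=1,i=19
  ####.|.  b30=0 t=0,i=13
  ###.#|#  b29=1 t=0,i=14
  ###..|.  b28=0 t=1,i=22
  ##.##|#  b27=1 t=1,i=13
  ##.#.|#  b26=1 t=0,i=15
  ##..#|.  b25=0 t=0,i=7
  ##...|#  b24=1 t=2,i=19
  #.###|#  b23=1 t=0,i=11
  #.##.|.  b22=0 t=1,i=14
  #.#.#|.  b21=0 t=0,i=16
  #.#..|#  b20=1 t=0,i=22
  #..##|#  b19=1 t=1,i=8
  #..#.|.  b18=0 t=0,i=8
  #...#|#  b17=1 t=2,i=4
  #....|.  b16=0 t=0,i=1
  .####|#  b15=1 t=0,i=12
  .###.|#  b14=1 t=0,i=19
  .##.#|.  b13=0 t=1,i=15
  .##..|#  b12=1 t=0,i=6
  .#.##|#  b11=1 t=0,i=10
  .#.#.|.  b10=0 t=1,i=3
  .#..#|#  b9=1 t=1,i=7
  .#...|.  b8=0 t=0,i=0
  ..###|.  b7=0 t=1,i=9
  ..##.|.  b6=0 t=0,i=5
  ..#.#|#  b5=1 t=0,i=9
  ..#..|#  b4=1 t=2,i=2
  ...##|#  b3=1 t=0,i=4
  ...#.|#  b2=1 t=2,i=1
  ....#|.  b1=0 t=0,i=3
  .....|#  b0=1 t=0,i=2
  bits 00101101100110101101101000111101 = 765123133

765123133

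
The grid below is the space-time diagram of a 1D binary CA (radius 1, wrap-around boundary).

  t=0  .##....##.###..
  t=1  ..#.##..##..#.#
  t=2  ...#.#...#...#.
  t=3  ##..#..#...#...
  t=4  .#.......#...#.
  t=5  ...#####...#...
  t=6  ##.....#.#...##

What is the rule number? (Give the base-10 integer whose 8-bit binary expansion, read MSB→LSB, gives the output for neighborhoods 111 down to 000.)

  ### -> .   bit 7 = 0  t=0,i=11
  ##. -> #   bit 6 = 1  t=0,i=2
  #.# -> #   bit 5 = 1  t=0,i=9
  #.. -> .   bit 4 = 0  t=0,i=3
  .## -> .   bit 3 = 0  t=0,i=1
  .#. -> .   bit 2 = 0  t=1,i=2
  ..# -> .   bit 1 = 0  t=0,i=0
  ... -> #   bit 0 = 1  t=0,i=4
  bits 01100001 = 97

97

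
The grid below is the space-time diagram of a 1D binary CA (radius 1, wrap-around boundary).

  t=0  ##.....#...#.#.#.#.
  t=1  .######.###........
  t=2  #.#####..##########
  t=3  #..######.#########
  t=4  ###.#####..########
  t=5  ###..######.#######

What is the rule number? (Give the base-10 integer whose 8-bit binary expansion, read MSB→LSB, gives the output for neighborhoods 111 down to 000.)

211

  [7] ### => #  t=1,i=2
  [6] ##. => #  t=0,i=1
  [5] #.# => .  t=0,i=12
  [4] #.. => #  t=0,i=2
  [3] .## => .  t=0,i=0
  [2] .#. => .  t=0,i=7
  [1] ..# => #  t=0,i=6
  [0] ... => #  t=0,i=3
  bits 11010011 = 211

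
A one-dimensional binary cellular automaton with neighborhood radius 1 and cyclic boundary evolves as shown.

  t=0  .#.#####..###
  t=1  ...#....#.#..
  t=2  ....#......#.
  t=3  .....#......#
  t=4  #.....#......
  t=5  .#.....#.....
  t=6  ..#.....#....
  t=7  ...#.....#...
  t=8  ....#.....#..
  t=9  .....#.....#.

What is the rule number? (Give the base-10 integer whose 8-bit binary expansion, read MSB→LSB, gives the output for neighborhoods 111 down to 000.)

  nb ###: next=.  (t=0,i=4, bit7=0)
  nb ##.: next=.  (t=0,i=7, bit6=0)
  nb #.#: next=.  (t=0,i=0, bit5=0)
  nb #..: next=#  (t=0,i=8, bit4=1)
  nb .##: next=#  (t=0,i=3, bit3=1)
  nb .#.: next=.  (t=0,i=1, bit2=0)
  nb ..#: next=.  (t=0,i=9, bit1=0)
  nb ...: next=.  (t=1,i=0, bit0=0)
  bits 00011000 = 24

24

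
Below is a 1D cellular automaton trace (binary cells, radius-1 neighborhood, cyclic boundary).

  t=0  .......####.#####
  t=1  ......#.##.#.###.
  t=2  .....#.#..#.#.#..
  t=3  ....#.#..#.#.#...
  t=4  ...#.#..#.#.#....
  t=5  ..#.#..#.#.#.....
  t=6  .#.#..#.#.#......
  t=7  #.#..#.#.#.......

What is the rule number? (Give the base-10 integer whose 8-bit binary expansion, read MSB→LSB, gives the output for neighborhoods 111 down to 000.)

  [7] ### => #  t=0,i=8
  [6] ##. => .  t=0,i=10
  [5] #.# => #  t=0,i=11
  [4] #.. => .  t=0,i=0
  [3] .## => .  t=0,i=7
  [2] .#. => .  t=1,i=6
  [1] ..# => #  t=0,i=6
  [0] ... => .  t=0,i=1
  bits 10100010 = 162

162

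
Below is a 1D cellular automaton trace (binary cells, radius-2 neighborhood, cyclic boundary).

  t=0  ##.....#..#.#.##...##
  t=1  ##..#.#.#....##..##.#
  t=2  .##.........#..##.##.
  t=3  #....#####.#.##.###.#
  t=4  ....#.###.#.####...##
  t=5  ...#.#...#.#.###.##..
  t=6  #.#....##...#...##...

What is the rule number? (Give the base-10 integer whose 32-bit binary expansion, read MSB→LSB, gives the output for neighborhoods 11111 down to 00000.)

  [31] ##### => #  t=3,i=7
  [30] ####. => #  t=0,i=0
  [29] ###.# => .  t=3,i=9
  [28] ###.. => #  t=0,i=1
  [27] ##.## => #  t=1,i=19
  [26] ##.#. => #  t=3,i=10
  [25] ##..# => #  t=1,i=2
  [24] ##... => .  t=0,i=2
  [23] #.### => .  t=1,i=20
  [22] #.##. => #  t=0,i=14
  [21] #.#.# => .  t=0,i=12
  [20] #.#.. => .  t=1,i=8
  [19] #..## => #  t=1,i=16
  [18] #..#. => .  t=0,i=9
  [17] #...# => #  t=0,i=17
  [16] #.... => .  t=0,i=3
  [15] .#### => #  t=0,i=20
  [14] .###. => .  t=1,i=0
  [13] .##.# => #  t=1,i=18
  [12] .##.. => .  t=0,i=15
  [11] .#.## => #  t=0,i=13
  [10] .#.#. => .  t=0,i=11
  [9] .#..# => #  t=0,i=8
  [8] .#... => .  t=1,i=9
  [7] ..### => .  t=0,i=19
  [6] ..##. => .  t=1,i=13
  [5] ..#.# => .  t=0,i=10
  [4] ..#.. => .  t=0,i=7
  [3] ...## => #  t=0,i=18
  [2] ...#. => #  t=0,i=6
  [1] ....# => .  t=0,i=5
  [0] ..... => #  t=0,i=4
  bits 11011110010010101010101000001101 = 3729435149

3729435149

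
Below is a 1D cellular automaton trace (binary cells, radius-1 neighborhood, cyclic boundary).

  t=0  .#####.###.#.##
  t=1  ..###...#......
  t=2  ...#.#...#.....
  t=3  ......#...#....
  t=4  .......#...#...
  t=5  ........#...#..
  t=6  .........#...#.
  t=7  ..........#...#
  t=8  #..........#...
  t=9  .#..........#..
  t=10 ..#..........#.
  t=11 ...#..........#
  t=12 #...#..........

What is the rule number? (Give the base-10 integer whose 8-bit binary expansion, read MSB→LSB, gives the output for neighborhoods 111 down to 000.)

144

  ### -> #   bit 7 = 1  t=0,i=2
  ##. -> .   bit 6 = 0  t=0,i=5
  #.# -> .   bit 5 = 0  t=0,i=0
  #.. -> #   bit 4 = 1  t=1,i=5
  .## -> .   bit 3 = 0  t=0,i=1
  .#. -> .   bit 2 = 0  t=0,i=11
  ..# -> .   bit 1 = 0  t=1,i=1
  ... -> .   bit 0 = 0  t=1,i=0
  bits 10010000 = 144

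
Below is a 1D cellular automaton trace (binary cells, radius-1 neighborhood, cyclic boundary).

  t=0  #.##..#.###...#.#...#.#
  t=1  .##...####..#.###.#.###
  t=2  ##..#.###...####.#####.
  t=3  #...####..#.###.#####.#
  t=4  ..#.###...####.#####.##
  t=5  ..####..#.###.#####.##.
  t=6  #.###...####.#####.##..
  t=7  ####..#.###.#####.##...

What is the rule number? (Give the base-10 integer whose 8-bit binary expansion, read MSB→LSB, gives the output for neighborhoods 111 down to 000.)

173

  ###|#  b7=1 t=0,i=9
  ##.|.  b6=0 t=0,i=0
  #.#|#  b5=1 t=0,i=1
  #..|.  b4=0 t=0,i=4
  .##|#  b3=1 t=0,i=2
  .#.|#  b2=1 t=0,i=6
  ..#|.  b1=0 t=0,i=5
  ...|#  b0=1 t=0,i=12
  bits 10101101 = 173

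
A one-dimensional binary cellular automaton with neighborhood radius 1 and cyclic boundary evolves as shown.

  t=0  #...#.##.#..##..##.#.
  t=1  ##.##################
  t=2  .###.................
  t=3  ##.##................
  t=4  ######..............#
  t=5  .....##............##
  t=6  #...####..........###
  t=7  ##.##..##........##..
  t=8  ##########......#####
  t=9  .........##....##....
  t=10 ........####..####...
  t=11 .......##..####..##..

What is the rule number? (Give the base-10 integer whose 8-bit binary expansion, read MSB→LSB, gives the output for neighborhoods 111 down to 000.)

  ### -> .   bit 7 = 0  t=1,i=0
  ##. -> #   bit 6 = 1  t=0,i=7
  #.# -> #   bit 5 = 1  t=0,i=5
  #.. -> #   bit 4 = 1  t=0,i=1
  .## -> #   bit 3 = 1  t=0,i=6
  .#. -> #   bit 2 = 1  t=0,i=0
  ..# -> #   bit 1 = 1  t=0,i=3
  ... -> .   bit 0 = 0  t=0,i=2
  bits 01111110 = 126

126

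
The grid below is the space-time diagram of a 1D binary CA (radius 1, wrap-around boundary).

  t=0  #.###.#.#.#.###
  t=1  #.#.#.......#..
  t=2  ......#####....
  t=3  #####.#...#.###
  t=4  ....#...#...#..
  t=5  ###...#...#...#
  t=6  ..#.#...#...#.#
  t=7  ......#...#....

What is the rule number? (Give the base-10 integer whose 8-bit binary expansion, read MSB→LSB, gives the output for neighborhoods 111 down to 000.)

73

  ###|.  b7=0 t=0,i=3
  ##.|#  b6=1 t=0,i=0
  #.#|.  b5=0 t=0,i=1
  #..|.  b4=0 t=1,i=5
  .##|#  b3=1 t=0,i=2
  .#.|.  b2=0 t=0,i=6
  ..#|.  b1=0 t=1,i=11
  ...|#  b0=1 t=1,i=6
  bits 01001001 = 73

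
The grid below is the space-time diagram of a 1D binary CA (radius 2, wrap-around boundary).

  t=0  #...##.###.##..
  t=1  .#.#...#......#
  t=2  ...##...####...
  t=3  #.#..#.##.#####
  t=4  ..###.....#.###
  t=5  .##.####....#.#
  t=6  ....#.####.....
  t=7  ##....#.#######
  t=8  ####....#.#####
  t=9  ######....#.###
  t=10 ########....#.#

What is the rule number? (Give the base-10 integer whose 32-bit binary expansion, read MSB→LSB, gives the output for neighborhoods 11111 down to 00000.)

3516728201

  [31] ##### => #  t=3,i=12
  [30] ####. => #  t=2,i=10
  [29] ###.# => .  t=0,i=9
  [28] ###.. => #  t=2,i=11
  [27] ##.## => .  t=0,i=6
  [26] ##.#. => .  t=3,i=1
  [25] ##..# => .  t=0,i=13
  [24] ##... => #  t=2,i=5
  [23] #.### => #  t=0,i=7
  [22] #.##. => .  t=0,i=11
  [21] #.#.# => .  t=1,i=1
  [20] #.#.. => #  t=1,i=3
  [19] #..## => #  t=4,i=1
  [18] #..#. => #  t=0,i=14
  [17] #...# => .  t=0,i=2
  [16] #.... => #  t=1,i=9
  [15] .#### => .  t=2,i=9
  [14] .###. => .  t=0,i=8
  [13] .##.# => .  t=0,i=5
  [12] .##.. => .  t=0,i=12
  [11] .#.## => .  t=3,i=6
  [10] .#.#. => .  t=1,i=0
  [9] .#..# => #  t=3,i=3
  [8] .#... => #  t=0,i=1
  [7] ..### => #  t=2,i=8
  [6] ..##. => .  t=0,i=4
  [5] ..#.# => .  t=1,i=14
  [4] ..#.. => .  t=0,i=0
  [3] ...## => #  t=0,i=3
  [2] ...#. => .  t=1,i=6
  [1] ....# => .  t=1,i=12
  [0] ..... => #  t=1,i=10
  bits 11010001100111010000001110001001 = 3516728201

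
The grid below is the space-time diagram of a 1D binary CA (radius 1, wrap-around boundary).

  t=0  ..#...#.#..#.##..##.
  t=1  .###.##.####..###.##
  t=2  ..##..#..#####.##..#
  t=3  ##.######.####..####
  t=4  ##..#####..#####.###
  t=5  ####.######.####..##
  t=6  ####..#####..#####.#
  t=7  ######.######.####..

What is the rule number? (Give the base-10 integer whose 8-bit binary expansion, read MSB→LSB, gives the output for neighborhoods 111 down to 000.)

214

  [7] ### => #  t=1,i=2
  [6] ##. => #  t=0,i=14
  [5] #.# => .  t=0,i=7
  [4] #.. => #  t=0,i=3
  [3] .## => .  t=0,i=13
  [2] .#. => #  t=0,i=2
  [1] ..# => #  t=0,i=1
  [0] ... => .  t=0,i=0
  bits 11010110 = 214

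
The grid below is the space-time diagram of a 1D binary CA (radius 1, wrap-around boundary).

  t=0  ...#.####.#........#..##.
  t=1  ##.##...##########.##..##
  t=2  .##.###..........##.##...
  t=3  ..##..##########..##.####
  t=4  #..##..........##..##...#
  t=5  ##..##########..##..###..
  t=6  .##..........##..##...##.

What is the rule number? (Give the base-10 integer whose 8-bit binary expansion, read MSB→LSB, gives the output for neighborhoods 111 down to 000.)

  ### -> .   bit 7 = 0  t=0,i=6
  ##. -> #   bit 6 = 1  t=0,i=8
  #.# -> #   bit 5 = 1  t=0,i=4
  #.. -> #   bit 4 = 1  t=0,i=11
  .## -> .   bit 3 = 0  t=0,i=5
  .#. -> #   bit 2 = 1  t=0,i=3
  ..# -> .   bit 1 = 0  t=0,i=2
  ... -> #   bit 0 = 1  t=0,i=0
  bits 01110101 = 117

117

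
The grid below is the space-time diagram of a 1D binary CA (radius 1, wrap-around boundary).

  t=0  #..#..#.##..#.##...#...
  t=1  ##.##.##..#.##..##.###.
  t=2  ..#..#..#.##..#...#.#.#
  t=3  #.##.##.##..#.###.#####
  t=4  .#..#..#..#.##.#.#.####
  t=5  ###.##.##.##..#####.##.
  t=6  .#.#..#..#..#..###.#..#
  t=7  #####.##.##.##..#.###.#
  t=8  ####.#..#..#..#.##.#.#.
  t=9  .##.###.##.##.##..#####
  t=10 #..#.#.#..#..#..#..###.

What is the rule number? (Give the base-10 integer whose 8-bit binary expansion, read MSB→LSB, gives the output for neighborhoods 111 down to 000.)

181

  [7] ### => #  t=1,i=20
  [6] ##. => .  t=0,i=9
  [5] #.# => #  t=0,i=7
  [4] #.. => #  t=0,i=1
  [3] .## => .  t=0,i=8
  [2] .#. => #  t=0,i=0
  [1] ..# => .  t=0,i=2
  [0] ... => #  t=0,i=17
  bits 10110101 = 181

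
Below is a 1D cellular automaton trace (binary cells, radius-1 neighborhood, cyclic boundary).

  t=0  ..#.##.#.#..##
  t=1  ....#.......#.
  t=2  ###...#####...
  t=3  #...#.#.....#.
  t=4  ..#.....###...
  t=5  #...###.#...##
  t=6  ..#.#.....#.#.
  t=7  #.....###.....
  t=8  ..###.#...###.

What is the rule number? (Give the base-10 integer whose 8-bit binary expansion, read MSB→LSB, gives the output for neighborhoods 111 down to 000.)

9

  ### -> .   bit 7 = 0  t=2,i=1
  ##. -> .   bit 6 = 0  t=0,i=5
  #.# -> .   bit 5 = 0  t=0,i=3
  #.. -> .   bit 4 = 0  t=0,i=0
  .## -> #   bit 3 = 1  t=0,i=4
  .#. -> .   bit 2 = 0  t=0,i=2
  ..# -> .   bit 1 = 0  t=0,i=1
  ... -> #   bit 0 = 1  t=1,i=0
  bits 00001001 = 9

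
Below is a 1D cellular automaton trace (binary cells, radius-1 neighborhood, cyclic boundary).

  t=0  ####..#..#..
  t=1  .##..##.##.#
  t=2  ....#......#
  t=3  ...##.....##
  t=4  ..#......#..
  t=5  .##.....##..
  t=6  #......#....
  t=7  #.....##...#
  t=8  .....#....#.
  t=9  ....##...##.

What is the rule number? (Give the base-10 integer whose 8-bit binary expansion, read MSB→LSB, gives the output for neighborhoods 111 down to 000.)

134

  ###|#  b7=1 t=0,i=1
  ##.|.  b6=0 t=0,i=3
  #.#|.  b5=0 t=1,i=0
  #..|.  b4=0 t=0,i=4
  .##|.  b3=0 t=0,i=0
  .#.|#  b2=1 t=0,i=6
  ..#|#  b1=1 t=0,i=5
  ...|.  b0=0 t=2,i=1
  bits 10000110 = 134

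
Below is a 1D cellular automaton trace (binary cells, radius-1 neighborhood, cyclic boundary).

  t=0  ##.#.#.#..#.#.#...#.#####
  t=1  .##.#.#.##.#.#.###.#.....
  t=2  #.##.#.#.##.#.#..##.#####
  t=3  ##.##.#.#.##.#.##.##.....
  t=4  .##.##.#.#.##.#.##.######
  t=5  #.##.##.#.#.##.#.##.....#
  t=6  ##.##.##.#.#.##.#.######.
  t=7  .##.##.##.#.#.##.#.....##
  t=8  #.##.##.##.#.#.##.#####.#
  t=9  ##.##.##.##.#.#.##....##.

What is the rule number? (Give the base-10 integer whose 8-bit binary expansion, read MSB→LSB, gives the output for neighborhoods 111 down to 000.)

115

  [7] ### => .  t=0,i=0
  [6] ##. => #  t=0,i=1
  [5] #.# => #  t=0,i=2
  [4] #.. => #  t=0,i=8
  [3] .## => .  t=0,i=20
  [2] .#. => .  t=0,i=3
  [1] ..# => #  t=0,i=9
  [0] ... => #  t=0,i=16
  bits 01110011 = 115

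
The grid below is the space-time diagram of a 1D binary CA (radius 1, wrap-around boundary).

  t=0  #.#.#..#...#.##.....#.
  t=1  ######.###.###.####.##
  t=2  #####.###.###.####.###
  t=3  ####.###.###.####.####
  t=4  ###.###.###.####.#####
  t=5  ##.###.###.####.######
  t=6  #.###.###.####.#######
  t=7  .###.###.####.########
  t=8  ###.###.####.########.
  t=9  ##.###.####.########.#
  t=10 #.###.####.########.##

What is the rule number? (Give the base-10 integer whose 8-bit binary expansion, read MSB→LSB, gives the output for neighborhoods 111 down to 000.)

189

  nb ###: next=#  (t=1,i=0, bit7=1)
  nb ##.: next=.  (t=0,i=14, bit6=0)
  nb #.#: next=#  (t=0,i=1, bit5=1)
  nb #..: next=#  (t=0,i=5, bit4=1)
  nb .##: next=#  (t=0,i=13, bit3=1)
  nb .#.: next=#  (t=0,i=0, bit2=1)
  nb ..#: next=.  (t=0,i=6, bit1=0)
  nb ...: next=#  (t=0,i=9, bit0=1)
  bits 10111101 = 189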